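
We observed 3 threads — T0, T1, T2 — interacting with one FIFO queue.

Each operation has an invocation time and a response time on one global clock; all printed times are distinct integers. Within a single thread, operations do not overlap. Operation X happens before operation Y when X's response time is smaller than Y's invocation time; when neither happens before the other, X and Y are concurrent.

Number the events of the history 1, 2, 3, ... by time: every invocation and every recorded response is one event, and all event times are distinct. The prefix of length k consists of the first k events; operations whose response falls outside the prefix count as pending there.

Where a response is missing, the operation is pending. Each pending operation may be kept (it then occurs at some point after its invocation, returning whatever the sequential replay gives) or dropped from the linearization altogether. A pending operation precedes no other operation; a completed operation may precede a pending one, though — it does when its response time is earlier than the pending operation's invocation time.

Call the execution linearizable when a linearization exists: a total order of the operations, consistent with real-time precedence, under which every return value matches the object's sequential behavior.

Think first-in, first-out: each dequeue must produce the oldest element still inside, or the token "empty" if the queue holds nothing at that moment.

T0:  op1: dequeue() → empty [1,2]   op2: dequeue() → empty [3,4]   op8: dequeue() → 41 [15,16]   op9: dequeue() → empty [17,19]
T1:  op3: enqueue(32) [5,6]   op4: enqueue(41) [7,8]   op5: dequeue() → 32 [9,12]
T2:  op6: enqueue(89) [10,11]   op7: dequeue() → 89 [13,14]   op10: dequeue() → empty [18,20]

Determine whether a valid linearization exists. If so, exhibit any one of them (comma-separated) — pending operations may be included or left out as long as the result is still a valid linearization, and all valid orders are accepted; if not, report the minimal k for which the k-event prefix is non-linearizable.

events 1..13 are fine; event 14 — the response of op7 at time 14 — makes the prefix non-linearizable
the 7 completed operations admit 2 real-time orders; each fails the FIFO queue replay
take op1, op2, op3, op4, op5, op6, op7: step 7 already fails, because op7 dequeue() → 89 cannot occur there
take op1, op2, op3, op4, op6, op5, op7: step 7 already fails, because op7 dequeue() → 89 cannot occur there

not linearizable — minimal violating prefix: 14 events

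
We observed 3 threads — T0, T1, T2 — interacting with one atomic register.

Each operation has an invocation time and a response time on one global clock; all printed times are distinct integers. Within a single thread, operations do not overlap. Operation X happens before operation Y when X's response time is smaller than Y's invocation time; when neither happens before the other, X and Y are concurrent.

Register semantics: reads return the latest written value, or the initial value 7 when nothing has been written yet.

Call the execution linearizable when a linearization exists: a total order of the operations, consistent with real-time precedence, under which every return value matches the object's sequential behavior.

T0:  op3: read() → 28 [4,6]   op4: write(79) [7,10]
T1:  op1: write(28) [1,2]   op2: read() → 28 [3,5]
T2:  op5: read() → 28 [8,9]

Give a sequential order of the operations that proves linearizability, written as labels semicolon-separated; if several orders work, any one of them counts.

1. op1 write(28), leaving value 28
2. op2 read() → 28, leaving value 28
3. op3 read() → 28, leaving value 28
4. op5 read() → 28, leaving value 28
5. op4 write(79), leaving value 79

op1; op2; op3; op5; op4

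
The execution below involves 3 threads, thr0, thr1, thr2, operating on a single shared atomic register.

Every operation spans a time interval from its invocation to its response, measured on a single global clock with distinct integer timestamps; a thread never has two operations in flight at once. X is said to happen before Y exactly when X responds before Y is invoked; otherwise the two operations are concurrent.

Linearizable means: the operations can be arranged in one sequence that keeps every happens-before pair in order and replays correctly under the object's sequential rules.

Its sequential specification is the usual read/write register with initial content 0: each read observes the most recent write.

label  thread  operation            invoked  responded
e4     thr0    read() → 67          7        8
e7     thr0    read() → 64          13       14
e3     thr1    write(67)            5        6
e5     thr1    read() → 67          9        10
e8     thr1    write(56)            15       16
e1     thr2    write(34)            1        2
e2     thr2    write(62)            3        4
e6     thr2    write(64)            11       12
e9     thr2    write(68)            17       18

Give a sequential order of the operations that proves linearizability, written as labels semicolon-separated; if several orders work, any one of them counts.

e1; e2; e3; e4; e5; e6; e7; e8; e9

1. e1 write(34), leaving value 34
2. e2 write(62), leaving value 62
3. e3 write(67), leaving value 67
4. e4 read() → 67, leaving value 67
5. e5 read() → 67, leaving value 67
6. e6 write(64), leaving value 64
7. e7 read() → 64, leaving value 64
8. e8 write(56), leaving value 56
9. e9 write(68), leaving value 68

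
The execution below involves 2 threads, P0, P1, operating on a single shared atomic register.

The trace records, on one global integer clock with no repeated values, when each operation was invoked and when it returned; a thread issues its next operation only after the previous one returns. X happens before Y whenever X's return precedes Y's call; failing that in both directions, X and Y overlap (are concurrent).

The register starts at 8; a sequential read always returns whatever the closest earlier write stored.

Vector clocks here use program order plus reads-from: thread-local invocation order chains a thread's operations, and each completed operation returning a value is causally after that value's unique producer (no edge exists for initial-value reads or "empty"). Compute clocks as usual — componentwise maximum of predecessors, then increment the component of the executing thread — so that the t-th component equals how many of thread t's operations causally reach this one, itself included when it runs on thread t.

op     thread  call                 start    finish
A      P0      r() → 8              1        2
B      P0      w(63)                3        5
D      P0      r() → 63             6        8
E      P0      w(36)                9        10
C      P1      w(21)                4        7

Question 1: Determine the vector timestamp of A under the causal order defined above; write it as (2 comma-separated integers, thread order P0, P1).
no predecessors for C (invoked 4): P1 increments from zero → (0, 1)
no predecessors for A (invoked 1): P0 increments from zero → (1, 0)
VC(B, invoked at 3): max of VC(A)=(1, 0), then +1 on thread P0 → (2, 0)
VC(D, invoked at 6): max of VC(B)=(2, 0), then +1 on thread P0 → (3, 0)
VC(E, invoked at 9): max of VC(D)=(3, 0), then +1 on thread P0 → (4, 0)
target: VC(A) = (1, 0)

(1, 0)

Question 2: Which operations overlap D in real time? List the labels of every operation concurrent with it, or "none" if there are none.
D spans [6,8]; an op avoiding the whole window 6..8 is ordered, any other is concurrent
A [1,2]: before
B [3,5]: before
C [4,7]: concurrent
E [9,10]: after

C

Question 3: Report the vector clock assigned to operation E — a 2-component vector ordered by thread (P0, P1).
root op C, invoked 4: fresh clock plus P1's own tick → (0, 1)
root op A, invoked 1: fresh clock plus P0's own tick → (1, 0)
invoked at 3, B merges VC(A)=(1, 0) and bumps P0's slot → (2, 0)
invoked at 6, D merges VC(B)=(2, 0) and bumps P0's slot → (3, 0)
invoked at 9, E merges VC(D)=(3, 0) and bumps P0's slot → (4, 0)
target: VC(E) = (4, 0)

(4, 0)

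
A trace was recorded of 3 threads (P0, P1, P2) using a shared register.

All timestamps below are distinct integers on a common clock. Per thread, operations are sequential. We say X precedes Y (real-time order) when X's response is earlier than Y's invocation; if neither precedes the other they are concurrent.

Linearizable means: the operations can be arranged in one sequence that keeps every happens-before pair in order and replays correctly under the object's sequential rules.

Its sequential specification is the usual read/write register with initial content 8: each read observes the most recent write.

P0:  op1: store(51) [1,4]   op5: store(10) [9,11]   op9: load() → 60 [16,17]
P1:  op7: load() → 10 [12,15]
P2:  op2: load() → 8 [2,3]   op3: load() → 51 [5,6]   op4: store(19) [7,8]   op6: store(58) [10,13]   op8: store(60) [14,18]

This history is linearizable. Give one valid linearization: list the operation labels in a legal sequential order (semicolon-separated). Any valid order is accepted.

op2; op1; op3; op4; op5; op7; op6; op8; op9

step 1: op2 load() → 8 — value 8
step 2: op1 store(51) — value 51
step 3: op3 load() → 51 — value 51
step 4: op4 store(19) — value 19
step 5: op5 store(10) — value 10
step 6: op7 load() → 10 — value 10
step 7: op6 store(58) — value 58
step 8: op8 store(60) — value 60
step 9: op9 load() → 60 — value 60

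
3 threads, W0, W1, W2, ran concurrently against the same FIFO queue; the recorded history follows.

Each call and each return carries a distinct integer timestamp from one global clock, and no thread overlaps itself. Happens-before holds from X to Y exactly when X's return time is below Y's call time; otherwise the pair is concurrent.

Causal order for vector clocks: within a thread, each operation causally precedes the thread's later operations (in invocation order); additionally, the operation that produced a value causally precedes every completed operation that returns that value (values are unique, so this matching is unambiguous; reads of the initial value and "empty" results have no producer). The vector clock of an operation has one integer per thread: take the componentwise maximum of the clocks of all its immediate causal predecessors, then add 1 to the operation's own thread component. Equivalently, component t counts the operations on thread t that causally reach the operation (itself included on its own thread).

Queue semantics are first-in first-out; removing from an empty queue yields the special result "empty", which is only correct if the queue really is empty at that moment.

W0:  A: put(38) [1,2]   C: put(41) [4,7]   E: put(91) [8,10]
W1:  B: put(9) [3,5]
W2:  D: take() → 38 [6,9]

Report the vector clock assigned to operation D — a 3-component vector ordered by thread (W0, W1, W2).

(1, 0, 1)

B, invoked 3, has no incoming edges; only W1's bump applies → (0, 1, 0)
A, invoked 1, has no incoming edges; only W0's bump applies → (1, 0, 0)
D (invocation 6): componentwise max over VC(A)=(1, 0, 0), +1 at W2, giving (1, 0, 1)
C (invocation 4): componentwise max over VC(A)=(1, 0, 0), +1 at W0, giving (2, 0, 0)
E (invocation 8): componentwise max over VC(C)=(2, 0, 0), +1 at W0, giving (3, 0, 0)
target: VC(D) = (1, 0, 1)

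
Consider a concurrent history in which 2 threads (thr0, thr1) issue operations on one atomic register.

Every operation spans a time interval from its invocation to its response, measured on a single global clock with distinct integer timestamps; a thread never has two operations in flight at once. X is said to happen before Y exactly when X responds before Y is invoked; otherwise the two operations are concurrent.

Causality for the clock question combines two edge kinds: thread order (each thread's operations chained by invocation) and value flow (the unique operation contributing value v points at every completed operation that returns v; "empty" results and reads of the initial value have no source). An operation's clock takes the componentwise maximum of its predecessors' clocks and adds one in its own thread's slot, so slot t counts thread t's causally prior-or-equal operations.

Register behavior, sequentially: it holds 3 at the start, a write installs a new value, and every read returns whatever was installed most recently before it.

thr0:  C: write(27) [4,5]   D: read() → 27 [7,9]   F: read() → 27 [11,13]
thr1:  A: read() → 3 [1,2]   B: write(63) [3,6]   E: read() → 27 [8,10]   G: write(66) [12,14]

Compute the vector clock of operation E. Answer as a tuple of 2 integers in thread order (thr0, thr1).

A, invoked 1, has no incoming edges; only thr1's bump applies → (0, 1)
C, invoked 4, has no incoming edges; only thr0's bump applies → (1, 0)
B (invocation 3): componentwise max over VC(A)=(0, 1), +1 at thr1, giving (0, 2)
D (invocation 7): componentwise max over VC(C)=(1, 0), +1 at thr0, giving (2, 0)
F (invocation 11): componentwise max over VC(C)=(1, 0), VC(D)=(2, 0), +1 at thr0, giving (3, 0)
E (invocation 8): componentwise max over VC(B)=(0, 2), VC(C)=(1, 0), +1 at thr1, giving (1, 3)
G (invocation 12): componentwise max over VC(E)=(1, 3), +1 at thr1, giving (1, 4)
target: VC(E) = (1, 3)

(1, 3)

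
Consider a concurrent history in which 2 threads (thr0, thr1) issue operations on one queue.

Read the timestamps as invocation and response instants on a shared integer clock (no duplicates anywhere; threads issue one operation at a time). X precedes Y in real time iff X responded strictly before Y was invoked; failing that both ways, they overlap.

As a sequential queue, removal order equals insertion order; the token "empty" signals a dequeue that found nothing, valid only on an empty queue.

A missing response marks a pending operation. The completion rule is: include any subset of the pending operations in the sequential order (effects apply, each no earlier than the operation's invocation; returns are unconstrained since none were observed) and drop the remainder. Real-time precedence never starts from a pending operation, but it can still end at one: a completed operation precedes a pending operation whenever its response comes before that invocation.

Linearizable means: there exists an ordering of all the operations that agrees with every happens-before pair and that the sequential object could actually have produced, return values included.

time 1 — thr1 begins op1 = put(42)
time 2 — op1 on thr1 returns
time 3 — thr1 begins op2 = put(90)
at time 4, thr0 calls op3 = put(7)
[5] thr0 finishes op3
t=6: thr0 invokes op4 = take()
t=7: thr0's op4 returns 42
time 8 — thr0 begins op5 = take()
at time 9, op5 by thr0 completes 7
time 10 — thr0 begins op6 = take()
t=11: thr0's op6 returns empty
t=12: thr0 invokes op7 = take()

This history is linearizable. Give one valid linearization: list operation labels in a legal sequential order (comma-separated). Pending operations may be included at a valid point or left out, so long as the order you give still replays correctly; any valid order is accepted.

1. op1 put(42), leaving queue <42>
2. op3 put(7), leaving queue <42,7>
3. op4 take() → 42, leaving queue <7>
4. op5 take() → 7, leaving queue <>
5. op6 take() → empty, leaving queue <>

op1, op3, op4, op5, op6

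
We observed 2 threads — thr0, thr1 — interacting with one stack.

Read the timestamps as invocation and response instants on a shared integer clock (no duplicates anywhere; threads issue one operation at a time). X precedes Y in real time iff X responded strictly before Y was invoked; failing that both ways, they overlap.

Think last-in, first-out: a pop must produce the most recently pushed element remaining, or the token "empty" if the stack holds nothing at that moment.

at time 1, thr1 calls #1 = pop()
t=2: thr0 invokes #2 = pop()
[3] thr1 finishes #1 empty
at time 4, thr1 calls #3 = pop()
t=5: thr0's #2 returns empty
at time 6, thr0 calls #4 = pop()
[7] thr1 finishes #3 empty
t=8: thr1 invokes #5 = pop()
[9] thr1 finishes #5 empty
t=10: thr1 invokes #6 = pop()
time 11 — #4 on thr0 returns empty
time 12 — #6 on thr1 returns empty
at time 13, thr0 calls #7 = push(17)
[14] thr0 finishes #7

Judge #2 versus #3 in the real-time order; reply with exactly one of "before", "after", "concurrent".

concurrent

#2 spans [2,5], #3 spans [4,7]
the intervals overlap in both directions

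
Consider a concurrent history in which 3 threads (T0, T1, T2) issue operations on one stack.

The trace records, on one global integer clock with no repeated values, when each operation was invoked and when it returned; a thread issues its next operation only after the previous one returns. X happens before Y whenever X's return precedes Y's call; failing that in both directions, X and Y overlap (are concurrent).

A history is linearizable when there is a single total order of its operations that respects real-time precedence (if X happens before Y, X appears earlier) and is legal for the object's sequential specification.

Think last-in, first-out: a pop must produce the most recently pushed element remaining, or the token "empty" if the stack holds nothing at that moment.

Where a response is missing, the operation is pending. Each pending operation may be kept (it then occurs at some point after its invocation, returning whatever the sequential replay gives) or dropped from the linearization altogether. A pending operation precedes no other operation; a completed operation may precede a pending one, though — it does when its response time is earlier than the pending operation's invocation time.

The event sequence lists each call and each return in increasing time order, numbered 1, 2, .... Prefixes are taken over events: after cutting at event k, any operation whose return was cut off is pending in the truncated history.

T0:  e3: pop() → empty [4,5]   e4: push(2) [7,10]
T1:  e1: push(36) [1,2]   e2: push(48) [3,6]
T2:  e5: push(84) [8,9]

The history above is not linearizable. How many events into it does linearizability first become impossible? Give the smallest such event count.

5

a valid linearization of events 1..4 exists, for instance e1:
after step 1 (e1 push(36)): stack <36>
at event 5 (e3's time-5 response) nothing linearizes any more
every completion of the 1 pending operation (e2) was checked; none linearizes
take e1, e3 (pending dropped): step 2 already fails, because e3 pop() → empty cannot occur there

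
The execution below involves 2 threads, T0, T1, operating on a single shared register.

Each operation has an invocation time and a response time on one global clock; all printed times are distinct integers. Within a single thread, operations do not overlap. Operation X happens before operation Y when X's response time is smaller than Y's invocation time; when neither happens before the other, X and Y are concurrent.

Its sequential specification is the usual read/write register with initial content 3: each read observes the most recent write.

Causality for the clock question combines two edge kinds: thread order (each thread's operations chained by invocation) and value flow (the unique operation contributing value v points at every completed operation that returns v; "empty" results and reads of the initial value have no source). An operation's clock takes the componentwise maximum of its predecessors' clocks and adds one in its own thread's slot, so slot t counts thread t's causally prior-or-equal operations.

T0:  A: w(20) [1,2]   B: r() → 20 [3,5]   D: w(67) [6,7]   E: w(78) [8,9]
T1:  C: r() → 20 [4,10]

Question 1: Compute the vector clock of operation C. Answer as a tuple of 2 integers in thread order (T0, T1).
invoked at 1, A has no predecessors; its own T0 bump gives (1, 0)
merge at C (invoked 4): VC(A)=(1, 0), own-thread bump on T1 → (1, 1)
merge at B (invoked 3): VC(A)=(1, 0), own-thread bump on T0 → (2, 0)
merge at D (invoked 6): VC(B)=(2, 0), own-thread bump on T0 → (3, 0)
merge at E (invoked 8): VC(D)=(3, 0), own-thread bump on T0 → (4, 0)
target: VC(C) = (1, 1)

(1, 1)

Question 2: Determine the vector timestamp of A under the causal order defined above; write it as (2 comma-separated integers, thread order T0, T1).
root op A, invoked 1: fresh clock plus T0's own tick → (1, 0)
C, invoked 4, takes VC(A)=(1, 0) under max, adds 1 for T1 → (1, 1)
B, invoked 3, takes VC(A)=(1, 0) under max, adds 1 for T0 → (2, 0)
D, invoked 6, takes VC(B)=(2, 0) under max, adds 1 for T0 → (3, 0)
E, invoked 8, takes VC(D)=(3, 0) under max, adds 1 for T0 → (4, 0)
target: VC(A) = (1, 0)

(1, 0)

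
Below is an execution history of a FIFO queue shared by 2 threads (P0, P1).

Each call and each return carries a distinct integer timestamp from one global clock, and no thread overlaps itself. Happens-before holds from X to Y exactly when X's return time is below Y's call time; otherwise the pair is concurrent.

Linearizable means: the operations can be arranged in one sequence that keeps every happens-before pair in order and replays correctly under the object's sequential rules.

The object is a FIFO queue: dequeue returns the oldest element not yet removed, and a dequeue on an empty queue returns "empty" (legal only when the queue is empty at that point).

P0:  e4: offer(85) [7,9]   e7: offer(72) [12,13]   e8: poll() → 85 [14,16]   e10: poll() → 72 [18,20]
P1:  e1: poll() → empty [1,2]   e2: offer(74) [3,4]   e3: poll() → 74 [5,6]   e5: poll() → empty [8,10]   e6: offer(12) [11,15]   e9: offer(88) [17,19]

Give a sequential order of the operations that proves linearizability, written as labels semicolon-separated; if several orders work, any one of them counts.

e1; e2; e3; e5; e4; e7; e6; e8; e9; e10

1. e1 poll() → empty, leaving queue <>
2. e2 offer(74), leaving queue <74>
3. e3 poll() → 74, leaving queue <>
4. e5 poll() → empty, leaving queue <>
5. e4 offer(85), leaving queue <85>
6. e7 offer(72), leaving queue <85,72>
7. e6 offer(12), leaving queue <85,72,12>
8. e8 poll() → 85, leaving queue <72,12>
9. e9 offer(88), leaving queue <72,12,88>
10. e10 poll() → 72, leaving queue <12,88>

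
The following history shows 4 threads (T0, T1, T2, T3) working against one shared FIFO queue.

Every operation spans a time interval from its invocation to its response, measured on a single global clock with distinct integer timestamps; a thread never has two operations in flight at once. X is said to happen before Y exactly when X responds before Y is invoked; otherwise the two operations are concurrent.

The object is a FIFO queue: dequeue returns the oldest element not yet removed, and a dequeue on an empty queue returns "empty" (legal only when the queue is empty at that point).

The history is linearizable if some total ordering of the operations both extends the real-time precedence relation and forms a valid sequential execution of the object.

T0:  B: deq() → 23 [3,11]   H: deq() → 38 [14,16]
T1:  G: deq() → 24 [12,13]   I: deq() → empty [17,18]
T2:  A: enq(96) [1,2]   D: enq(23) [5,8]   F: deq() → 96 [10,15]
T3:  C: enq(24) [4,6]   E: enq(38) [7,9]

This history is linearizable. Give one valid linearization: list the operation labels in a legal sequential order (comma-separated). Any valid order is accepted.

A, D, C, E, F, B, G, H, I

1. A enq(96), leaving queue <96>
2. D enq(23), leaving queue <96,23>
3. C enq(24), leaving queue <96,23,24>
4. E enq(38), leaving queue <96,23,24,38>
5. F deq() → 96, leaving queue <23,24,38>
6. B deq() → 23, leaving queue <24,38>
7. G deq() → 24, leaving queue <38>
8. H deq() → 38, leaving queue <>
9. I deq() → empty, leaving queue <>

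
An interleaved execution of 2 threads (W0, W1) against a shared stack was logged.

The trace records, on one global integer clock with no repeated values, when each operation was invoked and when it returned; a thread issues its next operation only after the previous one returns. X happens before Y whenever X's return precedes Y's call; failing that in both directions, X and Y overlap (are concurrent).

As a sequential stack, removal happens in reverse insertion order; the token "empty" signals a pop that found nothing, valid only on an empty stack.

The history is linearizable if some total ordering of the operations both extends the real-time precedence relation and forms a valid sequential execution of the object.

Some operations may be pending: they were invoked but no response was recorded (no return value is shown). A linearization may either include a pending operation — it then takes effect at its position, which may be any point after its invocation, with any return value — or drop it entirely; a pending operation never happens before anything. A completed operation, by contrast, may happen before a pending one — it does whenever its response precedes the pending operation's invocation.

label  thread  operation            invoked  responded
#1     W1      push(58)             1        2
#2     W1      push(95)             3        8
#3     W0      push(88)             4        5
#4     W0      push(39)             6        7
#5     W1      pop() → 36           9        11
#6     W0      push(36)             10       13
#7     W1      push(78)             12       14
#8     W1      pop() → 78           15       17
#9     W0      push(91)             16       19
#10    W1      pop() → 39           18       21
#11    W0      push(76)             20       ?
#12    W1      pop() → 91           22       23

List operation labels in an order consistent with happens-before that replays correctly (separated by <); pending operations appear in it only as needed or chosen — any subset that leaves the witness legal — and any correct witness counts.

#1 < #2 < #3 < #4 < #6 < #5 < #7 < #8 < #10 < #9 < #12

step 1: #1 push(58) — stack <58>
step 2: #2 push(95) — stack <58,95>
step 3: #3 push(88) — stack <58,95,88>
step 4: #4 push(39) — stack <58,95,88,39>
step 5: #6 push(36) — stack <58,95,88,39,36>
step 6: #5 pop() → 36 — stack <58,95,88,39>
step 7: #7 push(78) — stack <58,95,88,39,78>
step 8: #8 pop() → 78 — stack <58,95,88,39>
step 9: #10 pop() → 39 — stack <58,95,88>
step 10: #9 push(91) — stack <58,95,88,91>
step 11: #12 pop() → 91 — stack <58,95,88>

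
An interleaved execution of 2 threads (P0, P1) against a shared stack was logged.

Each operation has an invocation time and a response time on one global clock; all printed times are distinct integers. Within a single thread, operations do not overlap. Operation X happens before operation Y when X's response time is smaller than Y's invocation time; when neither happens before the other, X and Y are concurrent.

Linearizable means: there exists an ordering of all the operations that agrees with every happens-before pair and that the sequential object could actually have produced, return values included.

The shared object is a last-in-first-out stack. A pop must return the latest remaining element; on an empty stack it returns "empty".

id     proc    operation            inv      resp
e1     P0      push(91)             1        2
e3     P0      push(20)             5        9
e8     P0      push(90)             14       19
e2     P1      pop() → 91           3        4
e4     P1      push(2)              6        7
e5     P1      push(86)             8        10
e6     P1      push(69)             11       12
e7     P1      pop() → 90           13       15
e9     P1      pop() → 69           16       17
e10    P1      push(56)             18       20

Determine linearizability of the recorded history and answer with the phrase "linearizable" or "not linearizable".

linearizable

a witness: e1, e2, e3, e4, e5, e6, e8, e7, e9, e10
after step 1 (e1 push(91)): stack <91>
after step 2 (e2 pop() → 91): stack <>
after step 3 (e3 push(20)): stack <20>
after step 4 (e4 push(2)): stack <20,2>
after step 5 (e5 push(86)): stack <20,2,86>
after step 6 (e6 push(69)): stack <20,2,86,69>
after step 7 (e8 push(90)): stack <20,2,86,69,90>
after step 8 (e7 pop() → 90): stack <20,2,86,69>
after step 9 (e9 pop() → 69): stack <20,2,86>
after step 10 (e10 push(56)): stack <20,2,86,56>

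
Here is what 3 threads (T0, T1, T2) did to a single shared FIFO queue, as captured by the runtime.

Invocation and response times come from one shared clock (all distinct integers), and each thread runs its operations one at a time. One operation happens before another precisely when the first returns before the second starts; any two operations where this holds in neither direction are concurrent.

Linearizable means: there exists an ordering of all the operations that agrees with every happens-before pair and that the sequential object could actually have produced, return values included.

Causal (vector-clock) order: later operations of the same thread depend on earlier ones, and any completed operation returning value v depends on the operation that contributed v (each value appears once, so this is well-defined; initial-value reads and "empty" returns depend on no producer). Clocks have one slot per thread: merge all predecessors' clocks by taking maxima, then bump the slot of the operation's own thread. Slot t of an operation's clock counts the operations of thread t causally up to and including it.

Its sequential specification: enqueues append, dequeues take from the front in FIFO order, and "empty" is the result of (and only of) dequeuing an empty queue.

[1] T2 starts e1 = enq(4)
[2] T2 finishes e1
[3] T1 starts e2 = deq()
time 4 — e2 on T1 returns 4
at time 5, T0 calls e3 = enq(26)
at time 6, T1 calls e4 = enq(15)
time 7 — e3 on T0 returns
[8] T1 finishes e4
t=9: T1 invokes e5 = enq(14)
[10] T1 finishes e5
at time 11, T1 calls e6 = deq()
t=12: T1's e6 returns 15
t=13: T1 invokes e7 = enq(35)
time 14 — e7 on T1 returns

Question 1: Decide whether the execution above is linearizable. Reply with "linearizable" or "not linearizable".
linearizable

one valid linearization: e1, e2, e4, e3, e5, e6, e7
step 1: e1 enq(4) — queue <4>
step 2: e2 deq() → 4 — queue <>
step 3: e4 enq(15) — queue <15>
step 4: e3 enq(26) — queue <15,26>
step 5: e5 enq(14) — queue <15,26,14>
step 6: e6 deq() → 15 — queue <26,14>
step 7: e7 enq(35) — queue <26,14,35>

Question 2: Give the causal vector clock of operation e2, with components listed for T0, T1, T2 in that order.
(0, 1, 1)

VC(e1, invoked at 1): no causal predecessors; +1 on T2 → (0, 0, 1)
VC(e3, invoked at 5): no causal predecessors; +1 on T0 → (1, 0, 0)
merge at e2 (invoked 3): VC(e1)=(0, 0, 1), own-thread bump on T1 → (0, 1, 1)
merge at e4 (invoked 6): VC(e2)=(0, 1, 1), own-thread bump on T1 → (0, 2, 1)
merge at e5 (invoked 9): VC(e4)=(0, 2, 1), own-thread bump on T1 → (0, 3, 1)
merge at e6 (invoked 11): VC(e4)=(0, 2, 1), VC(e5)=(0, 3, 1), own-thread bump on T1 → (0, 4, 1)
merge at e7 (invoked 13): VC(e6)=(0, 4, 1), own-thread bump on T1 → (0, 5, 1)
target: VC(e2) = (0, 1, 1)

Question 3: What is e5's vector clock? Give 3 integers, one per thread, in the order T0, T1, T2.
(0, 3, 1)

root op e1, invoked 1: fresh clock plus T2's own tick → (0, 0, 1)
root op e3, invoked 5: fresh clock plus T0's own tick → (1, 0, 0)
invoked at 3, e2 merges VC(e1)=(0, 0, 1) and bumps T1's slot → (0, 1, 1)
invoked at 6, e4 merges VC(e2)=(0, 1, 1) and bumps T1's slot → (0, 2, 1)
invoked at 9, e5 merges VC(e4)=(0, 2, 1) and bumps T1's slot → (0, 3, 1)
invoked at 11, e6 merges VC(e4)=(0, 2, 1), VC(e5)=(0, 3, 1) and bumps T1's slot → (0, 4, 1)
invoked at 13, e7 merges VC(e6)=(0, 4, 1) and bumps T1's slot → (0, 5, 1)
target: VC(e5) = (0, 3, 1)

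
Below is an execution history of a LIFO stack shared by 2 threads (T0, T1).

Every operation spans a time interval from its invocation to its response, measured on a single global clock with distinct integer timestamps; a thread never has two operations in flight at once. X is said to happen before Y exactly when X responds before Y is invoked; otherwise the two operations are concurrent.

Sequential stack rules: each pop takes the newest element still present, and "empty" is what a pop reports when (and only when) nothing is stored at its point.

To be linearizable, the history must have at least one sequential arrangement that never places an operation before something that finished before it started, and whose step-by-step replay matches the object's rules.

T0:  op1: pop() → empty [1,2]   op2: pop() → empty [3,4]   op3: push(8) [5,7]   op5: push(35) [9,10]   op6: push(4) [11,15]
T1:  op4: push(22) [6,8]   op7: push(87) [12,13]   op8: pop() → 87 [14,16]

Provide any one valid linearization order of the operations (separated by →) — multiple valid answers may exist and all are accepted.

op1 → op2 → op3 → op4 → op5 → op6 → op7 → op8

step 1: op1 pop() → empty — stack <>
step 2: op2 pop() → empty — stack <>
step 3: op3 push(8) — stack <8>
step 4: op4 push(22) — stack <8,22>
step 5: op5 push(35) — stack <8,22,35>
step 6: op6 push(4) — stack <8,22,35,4>
step 7: op7 push(87) — stack <8,22,35,4,87>
step 8: op8 pop() → 87 — stack <8,22,35,4>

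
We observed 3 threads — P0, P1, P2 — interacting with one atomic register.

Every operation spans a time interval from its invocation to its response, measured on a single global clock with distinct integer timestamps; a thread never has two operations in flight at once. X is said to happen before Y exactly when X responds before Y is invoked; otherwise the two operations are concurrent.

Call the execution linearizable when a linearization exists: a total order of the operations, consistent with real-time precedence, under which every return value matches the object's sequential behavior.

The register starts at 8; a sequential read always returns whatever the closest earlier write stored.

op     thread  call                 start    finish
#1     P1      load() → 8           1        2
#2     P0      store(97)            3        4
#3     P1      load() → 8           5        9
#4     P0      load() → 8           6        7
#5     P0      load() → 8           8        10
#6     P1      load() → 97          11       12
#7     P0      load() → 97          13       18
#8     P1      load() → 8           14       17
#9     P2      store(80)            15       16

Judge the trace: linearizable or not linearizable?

not linearizable

prefix check: 1..6 passes, 1..7 fails once #4's time-7 response joins
the sole real-time-consistent order of 3 completed operations fails the atomic register replay
no escape via the 1 pending operation (#3): every completion choice fails
for example #1, #2, #4 (pending dropped) fails at step 3: #4 load() → 8 is not legal there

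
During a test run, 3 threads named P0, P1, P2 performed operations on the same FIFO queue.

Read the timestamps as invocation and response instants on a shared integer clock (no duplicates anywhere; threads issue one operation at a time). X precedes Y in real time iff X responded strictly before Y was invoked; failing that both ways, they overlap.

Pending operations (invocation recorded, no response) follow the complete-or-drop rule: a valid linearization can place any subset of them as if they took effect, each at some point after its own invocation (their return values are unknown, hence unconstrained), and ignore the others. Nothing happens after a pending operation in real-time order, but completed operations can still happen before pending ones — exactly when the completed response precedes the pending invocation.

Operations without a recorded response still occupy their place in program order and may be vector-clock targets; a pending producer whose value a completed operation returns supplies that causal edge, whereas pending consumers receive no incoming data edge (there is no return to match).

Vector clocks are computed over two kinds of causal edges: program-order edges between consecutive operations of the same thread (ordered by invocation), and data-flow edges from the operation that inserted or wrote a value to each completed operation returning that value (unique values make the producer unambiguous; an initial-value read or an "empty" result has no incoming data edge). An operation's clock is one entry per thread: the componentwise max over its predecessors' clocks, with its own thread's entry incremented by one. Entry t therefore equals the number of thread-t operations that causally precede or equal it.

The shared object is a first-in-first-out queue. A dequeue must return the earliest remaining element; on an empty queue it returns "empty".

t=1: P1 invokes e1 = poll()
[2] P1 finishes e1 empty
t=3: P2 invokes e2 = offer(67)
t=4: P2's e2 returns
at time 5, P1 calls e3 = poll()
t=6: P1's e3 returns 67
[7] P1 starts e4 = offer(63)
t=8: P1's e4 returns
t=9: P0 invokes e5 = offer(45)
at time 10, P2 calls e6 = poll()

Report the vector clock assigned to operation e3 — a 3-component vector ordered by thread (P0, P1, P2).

(0, 2, 1)

e2 (invocation 3): nothing precedes it; P2's component alone gives (0, 0, 1)
e1 (invocation 1): nothing precedes it; P1's component alone gives (0, 1, 0)
e5 (invocation 9): nothing precedes it; P0's component alone gives (1, 0, 0)
e6 (invocation 10): componentwise max over VC(e2)=(0, 0, 1), +1 at P2, giving (0, 0, 2)
e3 (invocation 5): componentwise max over VC(e1)=(0, 1, 0), VC(e2)=(0, 0, 1), +1 at P1, giving (0, 2, 1)
e4 (invocation 7): componentwise max over VC(e3)=(0, 2, 1), +1 at P1, giving (0, 3, 1)
target: VC(e3) = (0, 2, 1)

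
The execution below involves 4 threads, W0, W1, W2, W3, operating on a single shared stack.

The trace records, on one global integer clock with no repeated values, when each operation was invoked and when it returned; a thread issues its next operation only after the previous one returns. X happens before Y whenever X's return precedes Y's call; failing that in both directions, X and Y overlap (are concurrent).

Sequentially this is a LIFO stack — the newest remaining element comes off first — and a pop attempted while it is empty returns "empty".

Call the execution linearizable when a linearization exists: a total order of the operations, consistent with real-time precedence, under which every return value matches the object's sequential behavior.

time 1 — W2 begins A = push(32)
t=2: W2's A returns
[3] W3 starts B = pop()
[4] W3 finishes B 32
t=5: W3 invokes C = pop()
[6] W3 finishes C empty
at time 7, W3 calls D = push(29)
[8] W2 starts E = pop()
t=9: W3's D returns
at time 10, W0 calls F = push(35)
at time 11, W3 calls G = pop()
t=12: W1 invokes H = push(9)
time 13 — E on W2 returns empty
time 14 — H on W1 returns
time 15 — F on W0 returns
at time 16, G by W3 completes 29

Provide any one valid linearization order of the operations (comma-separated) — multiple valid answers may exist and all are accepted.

A, B, C, D, G, E, F, H

step 1: A push(32) — stack <32>
step 2: B pop() → 32 — stack <>
step 3: C pop() → empty — stack <>
step 4: D push(29) — stack <29>
step 5: G pop() → 29 — stack <>
step 6: E pop() → empty — stack <>
step 7: F push(35) — stack <35>
step 8: H push(9) — stack <35,9>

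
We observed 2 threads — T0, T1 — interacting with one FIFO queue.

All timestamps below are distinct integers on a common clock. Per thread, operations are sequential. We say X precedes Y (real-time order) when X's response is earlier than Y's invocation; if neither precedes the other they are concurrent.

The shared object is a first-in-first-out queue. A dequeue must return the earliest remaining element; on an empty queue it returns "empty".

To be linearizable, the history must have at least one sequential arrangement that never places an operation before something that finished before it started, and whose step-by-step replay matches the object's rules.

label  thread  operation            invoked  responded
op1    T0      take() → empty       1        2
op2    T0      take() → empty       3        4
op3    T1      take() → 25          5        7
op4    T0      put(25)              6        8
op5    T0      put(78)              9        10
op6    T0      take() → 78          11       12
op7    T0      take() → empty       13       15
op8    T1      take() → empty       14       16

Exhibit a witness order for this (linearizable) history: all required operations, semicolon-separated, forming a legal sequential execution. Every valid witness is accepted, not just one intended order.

op1; op2; op4; op3; op5; op6; op7; op8

1. op1 take() → empty, leaving queue <>
2. op2 take() → empty, leaving queue <>
3. op4 put(25), leaving queue <25>
4. op3 take() → 25, leaving queue <>
5. op5 put(78), leaving queue <78>
6. op6 take() → 78, leaving queue <>
7. op7 take() → empty, leaving queue <>
8. op8 take() → empty, leaving queue <>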